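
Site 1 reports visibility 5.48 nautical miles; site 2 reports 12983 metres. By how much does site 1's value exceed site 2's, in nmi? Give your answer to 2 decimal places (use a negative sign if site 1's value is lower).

-1.53 nmi

site 2: 12983 m = 7.0103 nmi.
Difference: 5.4800 − 7.0103 = -1.53 nmi.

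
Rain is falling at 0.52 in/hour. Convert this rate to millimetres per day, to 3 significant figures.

0.52 in/hour × 25.4 mm/in × 24 hour/day = 317 mm/day.

317 mm/day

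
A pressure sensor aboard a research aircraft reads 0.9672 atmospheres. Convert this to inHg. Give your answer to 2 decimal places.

1 atm = 29.9213 inHg, so 0.9672 × 29.9213 = 28.94 inHg.

28.94 inHg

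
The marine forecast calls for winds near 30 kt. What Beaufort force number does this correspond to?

30 kt lies in the Beaufort 7 band (near gale, 28–33 kt).

Beaufort force 7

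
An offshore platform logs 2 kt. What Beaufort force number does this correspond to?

Beaufort force 1

2 kt lies in the Beaufort 1 band (light air, 1–3 kt).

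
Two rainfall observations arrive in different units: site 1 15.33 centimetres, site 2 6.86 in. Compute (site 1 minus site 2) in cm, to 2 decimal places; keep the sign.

site 2: 6.86 in = 17.4244 cm.
Difference: 15.3300 − 17.4244 = -2.09 cm.

-2.09 cm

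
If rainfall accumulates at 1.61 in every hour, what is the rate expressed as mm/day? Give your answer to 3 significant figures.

1.61 in/hour × 25.4 mm/in × 24 hour/day = 981 mm/day.

981 mm/day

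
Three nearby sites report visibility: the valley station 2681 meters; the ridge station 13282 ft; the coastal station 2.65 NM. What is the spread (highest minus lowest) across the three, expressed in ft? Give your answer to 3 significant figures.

the valley station: 2681 m = 8795.93 ft.
the coastal station: 2.65 nmi = 16101.71 ft.
Spread: 16101.71 − 8795.93 = 7310 ft.

7310 ft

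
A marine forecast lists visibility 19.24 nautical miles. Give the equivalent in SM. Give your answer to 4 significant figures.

22.14 SM

1 nmi = 1.15078 SM, so 19.24 × 1.15078 = 22.14 SM.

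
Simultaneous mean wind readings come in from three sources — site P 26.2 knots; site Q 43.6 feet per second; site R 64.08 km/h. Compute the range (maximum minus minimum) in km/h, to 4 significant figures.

site P: 26.2 kt = 48.5224 km/h.
site Q: 43.6 ft/s = 47.8414 km/h.
Spread: 64.0800 − 47.8414 = 16.24 km/h.

16.24 km/h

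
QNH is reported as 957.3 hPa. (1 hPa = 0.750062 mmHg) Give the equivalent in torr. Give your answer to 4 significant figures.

1 hPa = 0.750062 mmHg, so 957.3 × 0.750062 = 718.0 mmHg.

718.0 mmHg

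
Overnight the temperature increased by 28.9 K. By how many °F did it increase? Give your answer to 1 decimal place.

52.0 °F

For a temperature change the 32° offset cancels: Δ°F = 28.9 × 1.8 = 52.0 °F.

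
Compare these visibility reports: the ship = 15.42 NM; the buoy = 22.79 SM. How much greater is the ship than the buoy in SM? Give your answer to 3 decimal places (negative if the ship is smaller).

the ship: 15.42 nmi = 17.74502 SM.
Difference: 17.74502 − 22.79000 = -5.045 SM.

-5.045 SM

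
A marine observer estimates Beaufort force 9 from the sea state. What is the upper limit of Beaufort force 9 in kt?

47 kt

Beaufort 9 (strong gale) spans 41–47 knots.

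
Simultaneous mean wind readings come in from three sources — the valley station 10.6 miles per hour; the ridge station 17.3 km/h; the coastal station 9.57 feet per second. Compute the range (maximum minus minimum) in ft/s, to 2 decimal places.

the valley station: 10.6 mph = 15.5467 ft/s.
the ridge station: 17.3 km/h = 15.7663 ft/s.
Spread: 15.7663 − 9.5700 = 6.20 ft/s.

6.20 ft/s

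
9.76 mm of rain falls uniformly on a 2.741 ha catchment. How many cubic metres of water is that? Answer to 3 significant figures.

Area: 2.741 ha = 27410 m².
1 mm over 1 m² is 1 L, so volume = 9.76 × 27410 = 267521.6 L = 268 m³.

268 cubic metres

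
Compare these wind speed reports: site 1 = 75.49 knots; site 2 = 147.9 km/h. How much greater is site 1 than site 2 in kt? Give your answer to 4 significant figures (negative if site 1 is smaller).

-4.370 kt

site 2: 147.9 km/h = 79.85961 kt.
Difference: 75.49000 − 79.85961 = -4.370 kt.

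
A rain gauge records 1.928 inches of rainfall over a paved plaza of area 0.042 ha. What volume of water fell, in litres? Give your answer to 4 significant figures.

20570 litres

Depth: 1.928 in × 25.4 = 48.9712 mm.
Area: 0.042 ha = 420 m².
1 mm over 1 m² is 1 L, so volume = 48.9712 × 420 = 20567.904 L ≈ 20570 L.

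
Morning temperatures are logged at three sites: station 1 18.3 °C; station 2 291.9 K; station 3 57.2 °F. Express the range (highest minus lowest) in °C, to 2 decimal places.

station 2: 291.9 K = 18.750 °C.
station 3: 57.2 °F = 14.000 °C.
Spread: 18.750 − 14.000 = 4.750 °C.

4.75 °C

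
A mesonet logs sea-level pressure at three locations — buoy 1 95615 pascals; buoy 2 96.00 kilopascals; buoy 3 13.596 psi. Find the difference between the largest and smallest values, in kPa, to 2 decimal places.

2.26 kPa

buoy 1: 95615 Pa = 95.6150 kPa.
buoy 3: 13.596 psi = 93.7411 kPa.
Spread: 96.0000 − 93.7411 = 2.26 kPa.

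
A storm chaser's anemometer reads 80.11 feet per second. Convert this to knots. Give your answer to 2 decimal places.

1 ft/s = 0.592484 kt, so 80.11 × 0.592484 = 47.46 kt.

47.46 kt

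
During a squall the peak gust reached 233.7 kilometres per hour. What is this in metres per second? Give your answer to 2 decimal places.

64.92 m/s

1 km/h = 0.277778 m/s, so 233.7 × 0.277778 = 64.92 m/s.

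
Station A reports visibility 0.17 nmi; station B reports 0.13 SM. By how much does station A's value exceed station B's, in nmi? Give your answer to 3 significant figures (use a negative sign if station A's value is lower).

0.0570 nmi

station B: 0.13 SM = 0.112967 nmi.
Difference: 0.170000 − 0.112967 = 0.0570 nmi.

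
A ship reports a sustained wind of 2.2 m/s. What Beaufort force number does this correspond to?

Beaufort force 2

2.2 m/s lies in the Beaufort 2 band (light breeze, 1.6–3.3 m/s).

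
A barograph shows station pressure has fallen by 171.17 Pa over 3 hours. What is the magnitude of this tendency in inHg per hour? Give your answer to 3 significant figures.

0.0168 inHg per hour

171.17 Pa / 3 h × 0.0002953 inHg/Pa = 0.0168 inHg/h.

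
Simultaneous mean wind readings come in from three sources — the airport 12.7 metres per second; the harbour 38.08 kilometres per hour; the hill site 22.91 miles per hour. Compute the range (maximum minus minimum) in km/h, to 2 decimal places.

the airport: 12.7 m/s = 45.7200 km/h.
the hill site: 22.91 mph = 36.8701 km/h.
Spread: 45.7200 − 36.8701 = 8.85 km/h.

8.85 km/h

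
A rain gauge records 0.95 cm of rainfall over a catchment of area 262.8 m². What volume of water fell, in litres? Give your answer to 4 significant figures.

Depth: 0.95 cm × 10 = 9.5 mm.
1 mm over 1 m² is 1 L, so volume = 9.5 × 262.8 = 2496.6 L ≈ 2497 L.

2497 litres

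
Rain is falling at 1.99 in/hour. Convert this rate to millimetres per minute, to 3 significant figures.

1.99 in/hour × 25.4 mm/in × 0.0166667 hour/minute = 0.842 mm/minute.

0.842 mm/minute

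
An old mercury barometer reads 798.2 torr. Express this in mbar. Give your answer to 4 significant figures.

1064 mb

1 mmHg = 1.33322 mb, so 798.2 × 1.33322 = 1064 mb.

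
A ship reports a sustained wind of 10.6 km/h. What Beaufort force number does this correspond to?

Beaufort force 2

10.6 km/h = 2.9 m/s, which is Beaufort 2 (light breeze, 1.6–3.3 m/s).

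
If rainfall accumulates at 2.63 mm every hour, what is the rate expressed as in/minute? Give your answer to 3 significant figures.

0.00173 in/minute

2.63 mm/hour × 0.0393701 in/mm × 0.0166667 hour/minute = 0.00173 in/minute.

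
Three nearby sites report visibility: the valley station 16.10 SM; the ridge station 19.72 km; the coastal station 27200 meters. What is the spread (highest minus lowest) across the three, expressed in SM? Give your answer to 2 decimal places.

4.65 SM

the ridge station: 19.72 km = 12.2534 SM.
the coastal station: 27200 m = 16.9013 SM.
Spread: 16.9013 − 12.2534 = 4.65 SM.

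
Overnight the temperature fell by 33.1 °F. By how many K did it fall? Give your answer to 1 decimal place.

18.4 K

For a temperature change the 32° offset cancels: ΔK = 33.1 × 0.5556 = 18.4 K.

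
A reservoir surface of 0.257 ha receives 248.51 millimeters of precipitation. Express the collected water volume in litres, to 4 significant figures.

Area: 0.257 ha = 2570 m².
1 mm over 1 m² is 1 L, so volume = 248.51 × 2570 = 638670.7 L ≈ 638700 L.

638700 litres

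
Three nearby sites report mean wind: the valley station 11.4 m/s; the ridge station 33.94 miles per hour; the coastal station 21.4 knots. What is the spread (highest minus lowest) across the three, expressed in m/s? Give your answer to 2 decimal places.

the ridge station: 33.94 mph = 15.1725 m/s.
the coastal station: 21.4 kt = 11.0091 m/s.
Spread: 15.1725 − 11.0091 = 4.16 m/s.

4.16 m/s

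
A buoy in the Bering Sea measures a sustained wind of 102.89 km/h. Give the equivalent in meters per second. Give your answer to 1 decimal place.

1 km/h = 0.277778 m/s, so 102.89 × 0.277778 = 28.6 m/s.

28.6 m/s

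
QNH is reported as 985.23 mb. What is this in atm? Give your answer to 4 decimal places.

0.9723 atm

1 mb = 0.000986923 atm, so 985.23 × 0.000986923 = 0.9723 atm.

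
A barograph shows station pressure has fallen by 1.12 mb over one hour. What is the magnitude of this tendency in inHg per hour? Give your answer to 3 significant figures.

0.0331 inHg per hour

1.12 mb / 1 h × 0.02953 inHg/mb = 0.0331 inHg/h.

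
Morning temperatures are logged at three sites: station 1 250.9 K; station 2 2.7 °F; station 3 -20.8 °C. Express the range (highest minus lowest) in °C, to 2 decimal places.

5.97 °C

station 1: 250.9 K = -22.250 °C.
station 2: 2.7 °F = -16.278 °C.
Spread: (-16.278) − (-22.250) = 5.972 °C.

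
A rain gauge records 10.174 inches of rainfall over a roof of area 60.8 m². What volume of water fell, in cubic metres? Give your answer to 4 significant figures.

15.71 cubic metres

Depth: 10.174 in × 25.4 = 258.4196 mm.
1 mm over 1 m² is 1 L, so volume = 258.4196 × 60.8 = 15711.912 L = 15.71 m³.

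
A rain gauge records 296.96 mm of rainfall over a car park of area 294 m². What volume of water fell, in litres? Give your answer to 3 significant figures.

87300 litres

1 mm over 1 m² is 1 L, so volume = 296.96 × 294 = 87306.24 L ≈ 87300 L.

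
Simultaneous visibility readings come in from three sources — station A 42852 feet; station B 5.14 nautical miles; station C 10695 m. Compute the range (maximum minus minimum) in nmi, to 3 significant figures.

station A: 42852 ft = 7.0525 nmi.
station C: 10695 m = 5.7748 nmi.
Spread: 7.0525 − 5.1400 = 1.91 nmi.

1.91 nmi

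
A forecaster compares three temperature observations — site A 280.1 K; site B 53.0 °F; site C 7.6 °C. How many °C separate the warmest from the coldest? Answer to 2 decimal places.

site A: 280.1 K = 6.950 °C.
site B: 53.0 °F = 11.667 °C.
Spread: 11.667 − 6.950 = 4.717 °C.

4.72 °C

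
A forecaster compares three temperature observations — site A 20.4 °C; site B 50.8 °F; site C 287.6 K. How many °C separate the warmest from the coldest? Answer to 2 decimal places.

9.96 °C

site B: 50.8 °F = 10.444 °C.
site C: 287.6 K = 14.450 °C.
Spread: 20.400 − 10.444 = 9.956 °C.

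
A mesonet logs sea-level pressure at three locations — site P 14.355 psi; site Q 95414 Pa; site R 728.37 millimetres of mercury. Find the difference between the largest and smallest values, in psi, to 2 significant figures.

0.52 psi

site Q: 95414 Pa = 13.8386 psi.
site R: 728.37 mmHg = 14.0843 psi.
Spread: 14.3550 − 13.8386 = 0.52 psi.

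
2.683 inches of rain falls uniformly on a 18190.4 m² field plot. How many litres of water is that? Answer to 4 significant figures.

Depth: 2.683 in × 25.4 = 68.1482 mm.
1 mm over 1 m² is 1 L, so volume = 68.1482 × 18190.4 = 1239643 L ≈ 1240000 L.

1240000 litres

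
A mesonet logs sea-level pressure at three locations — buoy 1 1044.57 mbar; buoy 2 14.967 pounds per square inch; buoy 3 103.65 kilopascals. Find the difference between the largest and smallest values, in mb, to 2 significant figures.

13 mb

buoy 2: 14.967 psi = 1031.94 mb.
buoy 3: 103.65 kPa = 1036.50 mb.
Spread: 1044.57 − 1031.94 = 13 mb.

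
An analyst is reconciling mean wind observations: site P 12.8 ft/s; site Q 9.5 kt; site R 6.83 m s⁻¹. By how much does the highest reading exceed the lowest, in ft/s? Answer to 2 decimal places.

9.61 ft/s

site Q: 9.5 kt = 16.0342 ft/s.
site R: 6.83 m/s = 22.4081 ft/s.
Spread: 22.4081 − 12.8000 = 9.61 ft/s.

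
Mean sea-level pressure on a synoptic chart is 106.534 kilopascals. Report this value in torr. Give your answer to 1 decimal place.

1 kPa = 7.50062 mmHg, so 106.534 × 7.50062 = 799.1 mmHg.

799.1 mmHg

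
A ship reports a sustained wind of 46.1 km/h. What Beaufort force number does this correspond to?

46.1 km/h = 12.8 m/s, which is Beaufort 6 (strong breeze, 10.8–13.8 m/s).

Beaufort force 6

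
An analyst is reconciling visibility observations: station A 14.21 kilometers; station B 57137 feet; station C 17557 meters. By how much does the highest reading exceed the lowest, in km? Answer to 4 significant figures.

3.347 km

station B: 57137 ft = 17.41536 km.
station C: 17557 m = 17.55700 km.
Spread: 17.55700 − 14.21000 = 3.347 km.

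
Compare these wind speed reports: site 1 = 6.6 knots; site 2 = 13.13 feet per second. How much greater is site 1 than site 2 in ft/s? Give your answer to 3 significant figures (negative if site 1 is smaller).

site 1: 6.6 kt = 11.1395 ft/s.
Difference: 11.1395 − 13.1300 = -1.99 ft/s.

-1.99 ft/s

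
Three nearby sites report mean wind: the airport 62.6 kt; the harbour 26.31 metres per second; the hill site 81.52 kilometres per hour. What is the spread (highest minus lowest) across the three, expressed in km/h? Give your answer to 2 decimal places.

34.42 km/h

the airport: 62.6 kt = 115.9352 km/h.
the harbour: 26.31 m/s = 94.7160 km/h.
Spread: 115.9352 − 81.5200 = 34.42 km/h.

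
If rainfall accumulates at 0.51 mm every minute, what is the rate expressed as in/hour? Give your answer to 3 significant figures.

0.51 mm/minute × 0.0393701 in/mm × 60 minute/hour = 1.20 in/hour.

1.20 in/hour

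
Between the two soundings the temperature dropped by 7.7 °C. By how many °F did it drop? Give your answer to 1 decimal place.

13.9 °F

A change of 1 °C equals a change of 1.8 °F: Δ°F = 7.7 × 1.8 = 13.9 °F.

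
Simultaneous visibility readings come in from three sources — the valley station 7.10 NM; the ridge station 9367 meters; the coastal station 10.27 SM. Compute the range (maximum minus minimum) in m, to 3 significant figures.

the valley station: 7.10 nmi = 13149.20 m.
the coastal station: 10.27 SM = 16527.96 m.
Spread: 16527.96 − 9367.00 = 7160 m.

7160 m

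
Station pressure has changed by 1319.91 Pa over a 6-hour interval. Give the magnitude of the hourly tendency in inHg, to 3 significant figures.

0.0650 inHg per hour

1319.91 Pa / 6 h × 0.0002953 inHg/Pa = 0.0650 inHg/h.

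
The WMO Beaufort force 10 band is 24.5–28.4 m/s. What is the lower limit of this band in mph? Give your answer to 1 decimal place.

54.8 mph

24.5–28.4 m/s × 2.237 = 54.8–63.5 mph.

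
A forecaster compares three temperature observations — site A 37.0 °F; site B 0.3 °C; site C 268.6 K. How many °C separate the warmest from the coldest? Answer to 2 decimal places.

7.33 °C

site A: 37.0 °F = 2.778 °C.
site C: 268.6 K = -4.550 °C.
Spread: 2.778 − (-4.550) = 7.328 °C.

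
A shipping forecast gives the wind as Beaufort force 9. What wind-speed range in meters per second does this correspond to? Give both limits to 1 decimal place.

Beaufort 9 (strong gale) spans 20.8–24.4 m/s.

20.8 to 24.4 m/s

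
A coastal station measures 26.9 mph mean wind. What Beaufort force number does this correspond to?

Beaufort force 6

26.9 mph = 12.0 m/s, which is Beaufort 6 (strong breeze, 10.8–13.8 m/s).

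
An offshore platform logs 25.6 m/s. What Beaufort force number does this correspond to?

Beaufort force 10

25.6 m/s lies in the Beaufort 10 band (storm, 24.5–28.4 m/s).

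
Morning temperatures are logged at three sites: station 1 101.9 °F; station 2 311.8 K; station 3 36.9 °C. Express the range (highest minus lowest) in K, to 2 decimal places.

1.93 K

station 1: 101.9 °F = 38.833 °C.
station 2: 311.8 K = 38.650 °C.
Spread: 38.833 − 36.900 = 1.933 °C.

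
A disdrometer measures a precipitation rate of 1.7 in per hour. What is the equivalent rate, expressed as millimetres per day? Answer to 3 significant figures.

1040 mm/day

1.7 in/hour × 25.4 mm/in × 24 hour/day = 1040 mm/day.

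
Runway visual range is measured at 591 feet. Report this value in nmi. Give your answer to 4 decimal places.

1 ft = 0.000164579 nmi, so 591 × 0.000164579 = 0.0973 nmi.

0.0973 nmi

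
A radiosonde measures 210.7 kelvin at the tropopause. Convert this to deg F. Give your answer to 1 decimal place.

-80.4 °F

First to °C: -62.45 °C.
Then to °F: -80.4 °F.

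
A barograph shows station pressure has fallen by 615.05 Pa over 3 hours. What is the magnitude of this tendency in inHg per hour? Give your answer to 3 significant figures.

0.0605 inHg per hour

615.05 Pa / 3 h × 0.0002953 inHg/Pa = 0.0605 inHg/h.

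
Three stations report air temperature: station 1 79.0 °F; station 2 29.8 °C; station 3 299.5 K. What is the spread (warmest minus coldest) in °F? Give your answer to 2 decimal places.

6.64 °F

station 1: 79.0 °F = 26.111 °C.
station 3: 299.5 K = 26.350 °C.
Spread: 29.800 − 26.111 = 3.689 °C = 6.64 °F.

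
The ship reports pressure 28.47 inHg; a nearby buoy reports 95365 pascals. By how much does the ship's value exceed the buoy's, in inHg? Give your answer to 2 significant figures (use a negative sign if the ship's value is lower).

the buoy: 95365 Pa = 28.1613 inHg.
Difference: 28.4700 − 28.1613 = 0.31 inHg.

0.31 inHg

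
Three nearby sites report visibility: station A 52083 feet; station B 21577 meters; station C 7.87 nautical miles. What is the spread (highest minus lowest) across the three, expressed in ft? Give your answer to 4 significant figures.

station B: 21577 m = 70790.68 ft.
station C: 7.87 nmi = 47819.03 ft.
Spread: 70790.68 − 47819.03 = 22970 ft.

22970 ft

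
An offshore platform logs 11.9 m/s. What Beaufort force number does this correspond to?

Beaufort force 6

11.9 m/s lies in the Beaufort 6 band (strong breeze, 10.8–13.8 m/s).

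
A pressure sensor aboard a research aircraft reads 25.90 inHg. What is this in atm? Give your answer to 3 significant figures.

0.866 atm

1 inHg = 0.0334211 atm, so 25.90 × 0.0334211 = 0.866 atm.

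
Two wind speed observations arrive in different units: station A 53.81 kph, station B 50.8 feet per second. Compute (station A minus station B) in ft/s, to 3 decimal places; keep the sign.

-1.761 ft/s

station A: 53.81 km/h = 49.03944 ft/s.
Difference: 49.03944 − 50.80000 = -1.761 ft/s.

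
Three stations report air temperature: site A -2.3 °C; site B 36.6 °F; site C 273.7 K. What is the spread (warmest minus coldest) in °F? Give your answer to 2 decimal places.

site B: 36.6 °F = 2.556 °C.
site C: 273.7 K = 0.550 °C.
Spread: 2.556 − (-2.300) = 4.856 °C = 8.74 °F.

8.74 °F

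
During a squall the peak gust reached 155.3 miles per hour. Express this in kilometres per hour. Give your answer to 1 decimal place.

249.9 km/h

1 mph = 1.60934 km/h, so 155.3 × 1.60934 = 249.9 km/h.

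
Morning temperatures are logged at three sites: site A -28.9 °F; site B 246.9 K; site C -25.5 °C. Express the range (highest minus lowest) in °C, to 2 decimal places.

site A: -28.9 °F = -33.833 °C.
site B: 246.9 K = -26.250 °C.
Spread: (-25.500) − (-33.833) = 8.333 °C.

8.33 °C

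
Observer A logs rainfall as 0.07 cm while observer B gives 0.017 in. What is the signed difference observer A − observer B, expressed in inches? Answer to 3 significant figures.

0.0106 in

observer A: 0.07 cm = 0.027559 in.
Difference: 0.027559 − 0.017000 = 0.0106 in.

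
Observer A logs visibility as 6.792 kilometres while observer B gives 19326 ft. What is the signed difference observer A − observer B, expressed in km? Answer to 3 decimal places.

0.901 km

observer B: 19326 ft = 5.89056 km.
Difference: 6.79200 − 5.89056 = 0.901 km.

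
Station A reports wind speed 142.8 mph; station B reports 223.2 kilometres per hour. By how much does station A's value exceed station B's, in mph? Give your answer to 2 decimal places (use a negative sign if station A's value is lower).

4.11 mph

station B: 223.2 km/h = 138.6901 mph.
Difference: 142.8000 − 138.6901 = 4.11 mph.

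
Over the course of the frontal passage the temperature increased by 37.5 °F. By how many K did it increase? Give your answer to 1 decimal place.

Converting a difference, only the 9/5 scale factor applies: ΔK = 37.5 × 0.5556 = 20.8 K.

20.8 K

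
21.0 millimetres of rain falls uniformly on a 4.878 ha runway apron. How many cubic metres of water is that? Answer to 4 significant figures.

Area: 4.878 ha = 48780 m².
1 mm over 1 m² is 1 L, so volume = 21 × 48780 = 1024380 L = 1024 m³.

1024 cubic metres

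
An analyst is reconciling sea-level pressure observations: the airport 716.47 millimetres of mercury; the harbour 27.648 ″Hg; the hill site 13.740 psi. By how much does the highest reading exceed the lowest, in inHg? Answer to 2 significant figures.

the airport: 716.47 mmHg = 28.2075 inHg.
the hill site: 13.740 psi = 27.9749 inHg.
Spread: 28.2075 − 27.6480 = 0.56 inHg.

0.56 inHg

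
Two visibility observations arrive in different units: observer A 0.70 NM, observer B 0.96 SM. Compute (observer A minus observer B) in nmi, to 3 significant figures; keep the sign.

-0.134 nmi

observer B: 0.96 SM = 0.83422 nmi.
Difference: 0.70000 − 0.83422 = -0.134 nmi.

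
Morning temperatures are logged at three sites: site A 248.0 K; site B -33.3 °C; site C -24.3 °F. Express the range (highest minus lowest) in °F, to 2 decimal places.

site A: 248.0 K = -25.150 °C.
site C: -24.3 °F = -31.278 °C.
Spread: (-25.150) − (-33.300) = 8.150 °C = 14.67 °F.

14.67 °F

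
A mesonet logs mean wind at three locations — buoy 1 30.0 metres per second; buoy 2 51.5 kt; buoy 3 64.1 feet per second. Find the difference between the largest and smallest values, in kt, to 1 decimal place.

20.3 kt

buoy 1: 30.0 m/s = 58.315 kt.
buoy 3: 64.1 ft/s = 37.978 kt.
Spread: 58.315 − 37.978 = 20.3 kt.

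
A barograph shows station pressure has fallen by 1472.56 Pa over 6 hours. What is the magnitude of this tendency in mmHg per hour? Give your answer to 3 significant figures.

1.84 mmHg per hour

1472.56 Pa / 6 h × 0.00750062 mmHg/Pa = 1.84 mmHg/h.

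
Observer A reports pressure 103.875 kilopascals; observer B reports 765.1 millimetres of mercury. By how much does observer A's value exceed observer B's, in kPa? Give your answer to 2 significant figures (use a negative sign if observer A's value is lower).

1.9 kPa

observer B: 765.1 mmHg = 102.005 kPa.
Difference: 103.875 − 102.005 = 1.9 kPa.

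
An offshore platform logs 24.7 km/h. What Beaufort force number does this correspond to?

24.7 km/h = 6.9 m/s, which is Beaufort 4 (moderate breeze, 5.5–7.9 m/s).

Beaufort force 4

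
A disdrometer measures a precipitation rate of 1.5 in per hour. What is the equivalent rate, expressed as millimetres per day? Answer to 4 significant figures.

1.5 in/hour × 25.4 mm/in × 24 hour/day = 914.4 mm/day.

914.4 mm/day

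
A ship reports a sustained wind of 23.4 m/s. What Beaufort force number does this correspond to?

Beaufort force 9

23.4 m/s lies in the Beaufort 9 band (strong gale, 20.8–24.4 m/s).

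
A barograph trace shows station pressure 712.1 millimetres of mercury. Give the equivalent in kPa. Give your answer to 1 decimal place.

94.9 kPa

1 mmHg = 0.133322 kPa, so 712.1 × 0.133322 = 94.9 kPa.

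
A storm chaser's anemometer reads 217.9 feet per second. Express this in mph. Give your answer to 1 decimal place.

148.6 mph

1 ft/s = 0.681818 mph, so 217.9 × 0.681818 = 148.6 mph.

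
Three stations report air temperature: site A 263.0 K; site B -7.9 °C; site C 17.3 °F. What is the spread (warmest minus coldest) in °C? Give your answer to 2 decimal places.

site A: 263.0 K = -10.150 °C.
site C: 17.3 °F = -8.167 °C.
Spread: (-7.900) − (-10.150) = 2.250 °C.

2.25 °C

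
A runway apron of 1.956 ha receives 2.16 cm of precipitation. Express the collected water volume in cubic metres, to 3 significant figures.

Depth: 2.16 cm × 10 = 21.6 mm.
Area: 1.956 ha = 19560 m².
1 mm over 1 m² is 1 L, so volume = 21.6 × 19560 = 422496 L = 422 m³.

422 cubic metres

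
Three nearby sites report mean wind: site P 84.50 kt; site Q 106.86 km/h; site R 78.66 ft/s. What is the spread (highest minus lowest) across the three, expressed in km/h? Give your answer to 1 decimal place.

site P: 84.50 kt = 156.494 km/h.
site R: 78.66 ft/s = 86.312 km/h.
Spread: 156.494 − 86.312 = 70.2 km/h.

70.2 km/h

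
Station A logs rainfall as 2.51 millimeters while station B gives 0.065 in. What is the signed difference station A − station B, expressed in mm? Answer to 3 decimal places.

0.859 mm

station B: 0.065 in = 1.65100 mm.
Difference: 2.51000 − 1.65100 = 0.859 mm.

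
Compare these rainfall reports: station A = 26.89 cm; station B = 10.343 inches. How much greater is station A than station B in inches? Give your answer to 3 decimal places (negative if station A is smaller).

0.244 in

station A: 26.89 cm = 10.58661 in.
Difference: 10.58661 − 10.34300 = 0.244 in.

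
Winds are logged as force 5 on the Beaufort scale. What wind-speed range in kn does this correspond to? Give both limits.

17 to 21 kt

Beaufort 5 (fresh breeze) spans 17–21 knots.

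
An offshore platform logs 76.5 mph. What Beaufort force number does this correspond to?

Beaufort force 12

76.5 mph = 34.2 m/s, which is Beaufort 12 (hurricane force, ≥32.7 m/s).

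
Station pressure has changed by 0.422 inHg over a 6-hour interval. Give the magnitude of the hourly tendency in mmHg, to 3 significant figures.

1.79 mmHg per hour

0.422 inHg / 6 h × 25.4 mmHg/inHg = 1.79 mmHg/h.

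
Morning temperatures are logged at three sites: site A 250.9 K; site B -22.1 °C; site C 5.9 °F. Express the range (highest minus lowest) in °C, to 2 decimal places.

7.75 °C

site A: 250.9 K = -22.250 °C.
site C: 5.9 °F = -14.500 °C.
Spread: (-14.500) − (-22.250) = 7.750 °C.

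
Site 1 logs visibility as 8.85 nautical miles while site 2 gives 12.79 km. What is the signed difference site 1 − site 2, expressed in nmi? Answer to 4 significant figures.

site 2: 12.79 km = 6.90605 nmi.
Difference: 8.85000 − 6.90605 = 1.944 nmi.

1.944 nmi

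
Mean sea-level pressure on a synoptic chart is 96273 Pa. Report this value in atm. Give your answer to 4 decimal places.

0.9501 atm

1 Pa = 9.86923e-06 atm, so 96273 × 9.86923e-06 = 0.9501 atm.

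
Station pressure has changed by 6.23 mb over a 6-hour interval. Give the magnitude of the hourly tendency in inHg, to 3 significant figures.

0.0307 inHg per hour

6.23 mb / 6 h × 0.02953 inHg/mb = 0.0307 inHg/h.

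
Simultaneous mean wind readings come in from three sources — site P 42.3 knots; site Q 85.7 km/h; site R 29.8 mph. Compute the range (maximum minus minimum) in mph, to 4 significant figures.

23.45 mph

site P: 42.3 kt = 48.6780 mph.
site Q: 85.7 km/h = 53.2515 mph.
Spread: 53.2515 − 29.8000 = 23.45 mph.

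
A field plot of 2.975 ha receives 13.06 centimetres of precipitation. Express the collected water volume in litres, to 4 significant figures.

3885000 litres

Depth: 13.06 cm × 10 = 130.6 mm.
Area: 2.975 ha = 29750 m².
1 mm over 1 m² is 1 L, so volume = 130.6 × 29750 = 3885350 L ≈ 3885000 L.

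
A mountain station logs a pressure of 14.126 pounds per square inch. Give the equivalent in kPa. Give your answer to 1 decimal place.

1 psi = 6.89476 kPa, so 14.126 × 6.89476 = 97.4 kPa.

97.4 kPa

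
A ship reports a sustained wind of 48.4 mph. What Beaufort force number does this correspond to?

48.4 mph = 21.6 m/s, which is Beaufort 9 (strong gale, 20.8–24.4 m/s).

Beaufort force 9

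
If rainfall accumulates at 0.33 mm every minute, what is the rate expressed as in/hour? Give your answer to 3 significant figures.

0.780 in/hour

0.33 mm/minute × 0.0393701 in/mm × 60 minute/hour = 0.780 in/hour.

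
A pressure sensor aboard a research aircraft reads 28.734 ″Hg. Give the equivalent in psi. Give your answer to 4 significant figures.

14.11 psi

1 inHg = 0.491154 psi, so 28.734 × 0.491154 = 14.11 psi.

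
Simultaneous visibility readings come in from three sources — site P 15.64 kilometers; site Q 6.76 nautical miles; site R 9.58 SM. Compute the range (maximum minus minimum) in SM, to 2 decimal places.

1.94 SM

site P: 15.64 km = 9.7182 SM.
site Q: 6.76 nmi = 7.7793 SM.
Spread: 9.7182 − 7.7793 = 1.94 SM.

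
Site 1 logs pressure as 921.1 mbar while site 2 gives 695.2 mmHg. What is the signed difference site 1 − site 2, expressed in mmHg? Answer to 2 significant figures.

site 1: 921.1 mb = 690.882 mmHg.
Difference: 690.882 − 695.200 = -4.3 mmHg.

-4.3 mmHg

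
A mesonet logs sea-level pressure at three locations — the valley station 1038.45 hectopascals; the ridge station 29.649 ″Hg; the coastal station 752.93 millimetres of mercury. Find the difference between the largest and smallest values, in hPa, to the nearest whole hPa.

35 hPa

the ridge station: 29.649 inHg = 1004.03 hPa.
the coastal station: 752.93 mmHg = 1003.82 hPa.
Spread: 1038.45 − 1003.82 = 35 hPa.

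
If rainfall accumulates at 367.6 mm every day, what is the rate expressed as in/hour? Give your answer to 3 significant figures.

0.603 in/hour

367.6 mm/day × 0.0393701 in/mm × 0.0416667 day/hour = 0.603 in/hour.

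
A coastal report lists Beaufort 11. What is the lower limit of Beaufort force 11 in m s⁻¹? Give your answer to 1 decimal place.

Beaufort 11 (violent storm) spans 28.5–32.6 m/s.

28.5 m/s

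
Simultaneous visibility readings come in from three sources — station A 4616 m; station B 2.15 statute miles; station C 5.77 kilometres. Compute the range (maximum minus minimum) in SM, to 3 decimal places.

1.435 SM

station A: 4616 m = 2.86825 SM.
station C: 5.77 km = 3.58531 SM.
Spread: 3.58531 − 2.15000 = 1.435 SM.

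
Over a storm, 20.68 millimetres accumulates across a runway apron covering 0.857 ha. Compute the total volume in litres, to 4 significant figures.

177200 litres

Area: 0.857 ha = 8570 m².
1 mm over 1 m² is 1 L, so volume = 20.68 × 8570 = 177227.6 L ≈ 177200 L.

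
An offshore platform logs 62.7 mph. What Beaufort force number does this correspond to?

62.7 mph = 28.0 m/s, which is Beaufort 10 (storm, 24.5–28.4 m/s).

Beaufort force 10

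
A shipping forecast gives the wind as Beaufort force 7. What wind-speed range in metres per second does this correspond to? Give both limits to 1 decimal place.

13.9 to 17.1 m/s

Beaufort 7 (near gale) spans 13.9–17.1 m/s.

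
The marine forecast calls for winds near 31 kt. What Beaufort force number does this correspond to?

Beaufort force 7

31 kt lies in the Beaufort 7 band (near gale, 28–33 kt).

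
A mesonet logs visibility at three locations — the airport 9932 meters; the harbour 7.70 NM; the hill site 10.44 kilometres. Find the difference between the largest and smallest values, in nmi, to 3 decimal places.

the airport: 9932 m = 5.36285 nmi.
the hill site: 10.44 km = 5.63715 nmi.
Spread: 7.70000 − 5.36285 = 2.337 nmi.

2.337 nmi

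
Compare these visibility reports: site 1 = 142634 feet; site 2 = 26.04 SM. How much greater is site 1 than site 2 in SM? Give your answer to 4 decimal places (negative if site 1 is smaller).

0.9740 SM

site 1: 142634 ft = 27.014015 SM.
Difference: 27.014015 − 26.040000 = 0.9740 SM.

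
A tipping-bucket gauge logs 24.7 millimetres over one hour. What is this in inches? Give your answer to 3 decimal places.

0.972 in

1 mm = 0.0393701 in, so 24.7 × 0.0393701 = 0.972 in.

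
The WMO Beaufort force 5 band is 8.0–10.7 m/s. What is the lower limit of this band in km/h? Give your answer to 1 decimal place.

28.8 km/h

8.0–10.7 m/s × 3.6 = 28.8–38.5 km/h.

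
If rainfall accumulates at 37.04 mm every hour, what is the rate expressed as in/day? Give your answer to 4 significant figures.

35.00 in/day

37.04 mm/hour × 0.0393701 in/mm × 24 hour/day = 35.00 in/day.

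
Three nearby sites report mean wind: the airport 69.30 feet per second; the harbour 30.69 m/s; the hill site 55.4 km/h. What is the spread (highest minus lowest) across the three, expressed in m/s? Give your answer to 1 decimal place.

the airport: 69.30 ft/s = 21.123 m/s.
the hill site: 55.4 km/h = 15.389 m/s.
Spread: 30.690 − 15.389 = 15.3 m/s.

15.3 m/s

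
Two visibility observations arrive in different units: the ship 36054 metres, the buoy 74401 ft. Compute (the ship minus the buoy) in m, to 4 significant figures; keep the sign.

13380 m

the buoy: 74401 ft = 22677.42 m.
Difference: 36054.00 − 22677.42 = 13380 m.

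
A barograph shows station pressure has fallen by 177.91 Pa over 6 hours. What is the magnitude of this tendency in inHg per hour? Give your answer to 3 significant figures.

177.91 Pa / 6 h × 0.0002953 inHg/Pa = 0.00876 inHg/h.

0.00876 inHg per hour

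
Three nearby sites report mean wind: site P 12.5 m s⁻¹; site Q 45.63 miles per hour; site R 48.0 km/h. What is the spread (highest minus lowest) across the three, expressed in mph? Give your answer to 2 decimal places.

site P: 12.5 m/s = 27.9617 mph.
site R: 48.0 km/h = 29.8258 mph.
Spread: 45.6300 − 27.9617 = 17.67 mph.

17.67 mph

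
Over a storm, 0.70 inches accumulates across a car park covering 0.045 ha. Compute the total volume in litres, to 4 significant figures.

Depth: 0.70 in × 25.4 = 17.78 mm.
Area: 0.045 ha = 450 m².
1 mm over 1 m² is 1 L, so volume = 17.78 × 450 = 8001 L.

8001 litres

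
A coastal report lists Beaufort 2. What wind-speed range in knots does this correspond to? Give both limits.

4 to 6 kt

Beaufort 2 (light breeze) spans 4–6 knots.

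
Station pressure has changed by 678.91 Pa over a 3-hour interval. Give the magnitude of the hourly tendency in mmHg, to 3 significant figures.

678.91 Pa / 3 h × 0.00750062 mmHg/Pa = 1.70 mmHg/h.

1.70 mmHg per hour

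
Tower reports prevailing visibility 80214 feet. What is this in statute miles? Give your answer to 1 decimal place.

15.2 SM

1 ft = 0.000189394 SM, so 80214 × 0.000189394 = 15.2 SM.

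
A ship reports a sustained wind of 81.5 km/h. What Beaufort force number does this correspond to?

Beaufort force 9

81.5 km/h = 22.6 m/s, which is Beaufort 9 (strong gale, 20.8–24.4 m/s).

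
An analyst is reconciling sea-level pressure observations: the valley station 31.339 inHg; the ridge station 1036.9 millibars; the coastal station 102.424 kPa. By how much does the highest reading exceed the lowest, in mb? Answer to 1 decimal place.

37.0 mb

the valley station: 31.339 inHg = 1061.260 mb.
the coastal station: 102.424 kPa = 1024.240 mb.
Spread: 1061.260 − 1024.240 = 37.0 mb.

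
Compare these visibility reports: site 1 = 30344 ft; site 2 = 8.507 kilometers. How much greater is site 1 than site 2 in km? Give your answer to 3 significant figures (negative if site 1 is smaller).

0.742 km

site 1: 30344 ft = 9.24885 km.
Difference: 9.24885 − 8.50700 = 0.742 km.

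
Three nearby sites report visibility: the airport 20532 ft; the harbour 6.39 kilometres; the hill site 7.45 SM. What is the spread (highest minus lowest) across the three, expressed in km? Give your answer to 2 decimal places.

the airport: 20532 ft = 6.2582 km.
the hill site: 7.45 SM = 11.9896 km.
Spread: 11.9896 − 6.2582 = 5.73 km.

5.73 km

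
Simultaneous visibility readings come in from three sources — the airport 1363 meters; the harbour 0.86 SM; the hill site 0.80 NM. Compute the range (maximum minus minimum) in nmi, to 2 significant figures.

0.064 nmi

the airport: 1363 m = 0.73596 nmi.
the harbour: 0.86 SM = 0.74732 nmi.
Spread: 0.80000 − 0.73596 = 0.064 nmi.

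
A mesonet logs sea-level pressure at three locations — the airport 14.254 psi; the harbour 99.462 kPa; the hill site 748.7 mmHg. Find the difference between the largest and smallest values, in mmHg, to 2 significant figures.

the airport: 14.254 psi = 737.14 mmHg.
the harbour: 99.462 kPa = 746.03 mmHg.
Spread: 748.70 − 737.14 = 12 mmHg.

12 mmHg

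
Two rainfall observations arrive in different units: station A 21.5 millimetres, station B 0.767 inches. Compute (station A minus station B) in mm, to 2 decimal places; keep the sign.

station B: 0.767 in = 19.4818 mm.
Difference: 21.5000 − 19.4818 = 2.02 mm.

2.02 mm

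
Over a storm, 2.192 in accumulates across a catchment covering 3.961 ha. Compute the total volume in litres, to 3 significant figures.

Depth: 2.192 in × 25.4 = 55.6768 mm.
Area: 3.961 ha = 39610 m².
1 mm over 1 m² is 1 L, so volume = 55.6768 × 39610 = 2205358 L ≈ 2210000 L.

2210000 litres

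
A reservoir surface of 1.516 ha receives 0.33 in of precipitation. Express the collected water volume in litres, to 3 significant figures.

Depth: 0.33 in × 25.4 = 8.382 mm.
Area: 1.516 ha = 15160 m².
1 mm over 1 m² is 1 L, so volume = 8.382 × 15160 = 127071.12 L ≈ 127000 L.

127000 litres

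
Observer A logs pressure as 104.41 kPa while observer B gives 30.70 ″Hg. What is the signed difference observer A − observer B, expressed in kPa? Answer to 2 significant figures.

observer B: 30.70 inHg = 103.9621 kPa.
Difference: 104.4100 − 103.9621 = 0.45 kPa.

0.45 kPa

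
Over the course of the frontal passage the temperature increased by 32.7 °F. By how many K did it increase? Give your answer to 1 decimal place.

18.2 K

For a temperature change the 32° offset cancels: ΔK = 32.7 × 0.5556 = 18.2 K.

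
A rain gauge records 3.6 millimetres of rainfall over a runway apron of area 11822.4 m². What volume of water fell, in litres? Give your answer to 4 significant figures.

1 mm over 1 m² is 1 L, so volume = 3.6 × 11822.4 = 42560.64 L ≈ 42560 L.

42560 litres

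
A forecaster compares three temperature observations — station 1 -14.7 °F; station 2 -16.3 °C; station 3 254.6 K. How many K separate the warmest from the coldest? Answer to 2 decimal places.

9.64 K

station 1: -14.7 °F = -25.944 °C.
station 3: 254.6 K = -18.550 °C.
Spread: (-16.300) − (-25.944) = 9.644 °C.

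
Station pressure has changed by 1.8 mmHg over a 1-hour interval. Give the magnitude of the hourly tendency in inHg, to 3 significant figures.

1.8 mmHg / 1 h × 0.0393701 inHg/mmHg = 0.0709 inHg/h.

0.0709 inHg per hour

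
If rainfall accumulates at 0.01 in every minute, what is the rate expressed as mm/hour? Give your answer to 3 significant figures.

15.2 mm/hour

0.01 in/minute × 25.4 mm/in × 60 minute/hour = 15.2 mm/hour.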